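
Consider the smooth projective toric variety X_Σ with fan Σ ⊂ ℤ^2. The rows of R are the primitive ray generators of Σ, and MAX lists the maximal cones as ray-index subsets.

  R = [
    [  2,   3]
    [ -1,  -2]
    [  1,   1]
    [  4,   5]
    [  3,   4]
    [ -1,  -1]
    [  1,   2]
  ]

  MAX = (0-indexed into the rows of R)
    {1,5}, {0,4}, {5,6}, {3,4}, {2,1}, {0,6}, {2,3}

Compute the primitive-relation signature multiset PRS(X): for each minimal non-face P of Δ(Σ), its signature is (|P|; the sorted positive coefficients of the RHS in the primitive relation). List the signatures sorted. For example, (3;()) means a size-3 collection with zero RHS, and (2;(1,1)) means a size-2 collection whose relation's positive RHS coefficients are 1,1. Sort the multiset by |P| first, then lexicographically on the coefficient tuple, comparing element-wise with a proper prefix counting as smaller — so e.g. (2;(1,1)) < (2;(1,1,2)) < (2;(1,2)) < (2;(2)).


Minimal non-faces — 14 found among 7 rays, 7 max cones:

  {1,6}:  v_{1} + v_{6} = 0 ; sig = (2;())
  {2,5}:  v_{2} + v_{5} = 0 ; sig = (2;())
  {0,1}:  v_{0} + v_{1} = v_{2} ; sig = (2;(1))
  {0,2}:  v_{0} + v_{2} = v_{4} ; sig = (2;(1))
  {0,5}:  v_{0} + v_{5} = v_{6} ; sig = (2;(1))
  {2,4}:  v_{2} + v_{4} = v_{3} ; sig = (2;(1))
  {2,6}:  v_{2} + v_{6} = v_{0} ; sig = (2;(1))
  {3,5}:  v_{3} + v_{5} = v_{4} ; sig = (2;(1))
  {4,5}:  v_{4} + v_{5} = v_{0} ; sig = (2;(1))
  {3,6}:  v_{3} + v_{6} = v_{0} + v_{4} ; sig = (2;(1,1))
  {0,3}:  v_{0} + v_{3} = 2·v_{4} ; sig = (2;(2))
  {1,4}:  v_{1} + v_{4} = 2·v_{2} ; sig = (2;(2))
  {4,6}:  v_{4} + v_{6} = 2·v_{0} ; sig = (2;(2))
  {1,3}:  v_{1} + v_{3} = 3·v_{2} ; sig = (2;(3))

so the primitive-relation signature multiset is
{ (2;()) ×2,  (2;(1)) ×7,  (2;(1,1)),  (2;(2)) ×3,  (2;(3)) }


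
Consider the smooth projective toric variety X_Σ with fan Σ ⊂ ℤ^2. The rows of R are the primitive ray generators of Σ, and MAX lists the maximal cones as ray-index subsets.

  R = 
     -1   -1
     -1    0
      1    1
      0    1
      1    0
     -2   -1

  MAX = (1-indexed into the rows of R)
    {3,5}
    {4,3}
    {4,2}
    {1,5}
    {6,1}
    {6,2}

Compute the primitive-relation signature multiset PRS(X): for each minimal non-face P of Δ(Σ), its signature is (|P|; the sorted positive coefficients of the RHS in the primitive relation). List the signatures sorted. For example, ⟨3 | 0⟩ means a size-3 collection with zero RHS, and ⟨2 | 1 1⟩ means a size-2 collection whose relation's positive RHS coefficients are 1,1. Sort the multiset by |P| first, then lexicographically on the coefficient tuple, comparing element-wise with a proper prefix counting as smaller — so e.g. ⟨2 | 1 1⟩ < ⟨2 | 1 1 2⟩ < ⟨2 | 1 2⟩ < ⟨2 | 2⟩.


9 collections generate NE(X_Σ); each relation:

  {1,3}:  v_{1} + v_{3} = 0  ⟹  sig = ⟨2 | 0⟩
  {2,5}:  v_{2} + v_{5} = 0  ⟹  sig = ⟨2 | 0⟩
  {1,2}:  v_{1} + v_{2} = v_{6}  ⟹  sig = ⟨2 | 1⟩
  {1,4}:  v_{1} + v_{4} = v_{2}  ⟹  sig = ⟨2 | 1⟩
  {2,3}:  v_{2} + v_{3} = v_{4}  ⟹  sig = ⟨2 | 1⟩
  {3,6}:  v_{3} + v_{6} = v_{2}  ⟹  sig = ⟨2 | 1⟩
  {4,5}:  v_{4} + v_{5} = v_{3}  ⟹  sig = ⟨2 | 1⟩
  {5,6}:  v_{5} + v_{6} = v_{1}  ⟹  sig = ⟨2 | 1⟩
  {4,6}:  v_{4} + v_{6} = 2·v_{2}  ⟹  sig = ⟨2 | 2⟩

Signatures (|P|; sorted positive RHS coefficients), sorted:
{ ⟨2 | 0⟩ ×2,  ⟨2 | 1⟩ ×6,  ⟨2 | 2⟩ }


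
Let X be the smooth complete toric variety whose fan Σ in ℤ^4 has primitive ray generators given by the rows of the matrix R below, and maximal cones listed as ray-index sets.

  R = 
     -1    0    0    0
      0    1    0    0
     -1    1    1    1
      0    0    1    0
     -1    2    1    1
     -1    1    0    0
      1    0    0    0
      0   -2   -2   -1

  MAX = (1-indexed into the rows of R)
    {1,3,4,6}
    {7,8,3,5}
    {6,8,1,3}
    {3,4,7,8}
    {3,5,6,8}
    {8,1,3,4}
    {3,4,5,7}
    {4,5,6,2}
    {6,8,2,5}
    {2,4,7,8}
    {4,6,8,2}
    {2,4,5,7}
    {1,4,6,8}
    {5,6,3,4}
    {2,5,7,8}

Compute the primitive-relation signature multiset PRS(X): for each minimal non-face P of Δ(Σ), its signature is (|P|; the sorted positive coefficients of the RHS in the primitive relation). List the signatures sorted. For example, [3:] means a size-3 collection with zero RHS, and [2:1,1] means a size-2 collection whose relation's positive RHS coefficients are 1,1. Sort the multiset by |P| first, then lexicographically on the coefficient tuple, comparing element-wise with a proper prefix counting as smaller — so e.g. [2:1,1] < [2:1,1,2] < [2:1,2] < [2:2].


|primitive collections| = 7. Relations:

  P = {1,7}:  v_{1} + v_{7} = 0  so sig = [2:]
  P = {1,2}:  v_{1} + v_{2} = v_{6}  so sig = [2:1]
  P = {2,3}:  v_{2} + v_{3} = v_{5}  so sig = [2:1]
  P = {6,7}:  v_{6} + v_{7} = v_{2}  so sig = [2:1]
  P = {1,5}:  v_{1} + v_{5} = v_{3} + v_{6}  so sig = [2:1,1]
  P = {4,5,8}:  v_{4} + v_{5} + v_{8} = v_{1}  so sig = [3:1]
  P = {3,4,6,8}:  v_{3} + v_{4} + v_{6} + v_{8} = 2·v_{1}  so sig = [4:2]

Hence PRS(X_Σ) =
{ [2:],  [2:1] ×3,  [2:1,1],  [3:1],  [4:2] }


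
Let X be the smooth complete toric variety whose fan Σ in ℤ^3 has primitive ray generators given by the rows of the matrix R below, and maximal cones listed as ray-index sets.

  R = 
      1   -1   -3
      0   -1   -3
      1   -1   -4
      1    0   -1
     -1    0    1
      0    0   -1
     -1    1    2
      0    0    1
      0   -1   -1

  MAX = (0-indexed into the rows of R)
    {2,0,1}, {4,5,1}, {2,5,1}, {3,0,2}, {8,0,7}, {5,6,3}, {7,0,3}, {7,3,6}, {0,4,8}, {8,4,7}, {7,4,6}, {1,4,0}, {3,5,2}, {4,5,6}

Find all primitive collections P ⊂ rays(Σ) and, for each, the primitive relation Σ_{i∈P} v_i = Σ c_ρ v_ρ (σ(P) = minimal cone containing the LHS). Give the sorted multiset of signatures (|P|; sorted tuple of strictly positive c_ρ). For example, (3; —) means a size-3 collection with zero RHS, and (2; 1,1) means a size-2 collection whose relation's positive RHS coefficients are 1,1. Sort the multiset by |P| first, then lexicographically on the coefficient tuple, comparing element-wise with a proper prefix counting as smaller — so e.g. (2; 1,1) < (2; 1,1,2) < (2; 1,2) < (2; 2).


Σ has 16 primitive collections:

  P = {3,4}:  v_{3} + v_{4} = 0 — sig = (2; —)
  P = {5,7}:  v_{5} + v_{7} = 0 — sig = (2; —)
  P = {0,5}:  v_{0} + v_{5} = v_{2} — sig = (2; 1)
  P = {0,6}:  v_{0} + v_{6} = v_{5} — sig = (2; 1)
  P = {1,3}:  v_{1} + v_{3} = v_{2} — sig = (2; 1)
  P = {2,4}:  v_{2} + v_{4} = v_{1} — sig = (2; 1)
  P = {2,7}:  v_{2} + v_{7} = v_{0} — sig = (2; 1)
  P = {6,8}:  v_{6} + v_{8} = v_{4} — sig = (2; 1)
  P = {1,7}:  v_{1} + v_{7} = v_{0} + v_{4} — sig = (2; 1,1)
  P = {3,8}:  v_{3} + v_{8} = v_{0} + v_{7} — sig = (2; 1,1)
  P = {5,8}:  v_{5} + v_{8} = v_{0} + v_{4} — sig = (2; 1,1)
  P = {1,6}:  v_{1} + v_{6} = v_{4} + 2·v_{5} — sig = (2; 1,2)
  P = {2,8}:  v_{2} + v_{8} = 2·v_{0} + v_{4} — sig = (2; 1,2)
  P = {2,6}:  v_{2} + v_{6} = 2·v_{5} — sig = (2; 2)
  P = {1,8}:  v_{1} + v_{8} = 2·v_{0} + 2·v_{4} — sig = (2; 2,2)
  P = {0,4,7}:  v_{0} + v_{4} + v_{7} = v_{8} — sig = (3; 1)

Hence PRS(X_Σ) =
    (2; —)
    (2; —)
    (2; 1)
    (2; 1)
    (2; 1)
    (2; 1)
    (2; 1)
    (2; 1)
    (2; 1,1)
    (2; 1,1)
    (2; 1,1)
    (2; 1,2)
    (2; 1,2)
    (2; 2)
    (2; 2,2)
    (3; 1)


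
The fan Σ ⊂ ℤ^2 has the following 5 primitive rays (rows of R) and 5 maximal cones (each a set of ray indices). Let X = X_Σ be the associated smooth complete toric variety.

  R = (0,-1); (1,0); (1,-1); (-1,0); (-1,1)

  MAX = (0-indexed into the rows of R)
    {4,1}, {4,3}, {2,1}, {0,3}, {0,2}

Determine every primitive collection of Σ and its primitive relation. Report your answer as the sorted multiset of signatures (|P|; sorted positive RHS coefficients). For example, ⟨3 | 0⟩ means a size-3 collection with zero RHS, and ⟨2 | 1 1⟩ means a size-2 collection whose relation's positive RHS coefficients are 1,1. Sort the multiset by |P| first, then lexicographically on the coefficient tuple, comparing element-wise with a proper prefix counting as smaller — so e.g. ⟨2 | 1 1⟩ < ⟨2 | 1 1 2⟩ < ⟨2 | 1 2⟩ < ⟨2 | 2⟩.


5 minimal non-faces of Δ(Σ) (on 5 rays):

  {1,3}:  v_{1} + v_{3} = 0  ⟹  sig = ⟨2 | 0⟩
  {2,4}:  v_{2} + v_{4} = 0  ⟹  sig = ⟨2 | 0⟩
  {0,1}:  v_{0} + v_{1} = v_{2}  ⟹  sig = ⟨2 | 1⟩
  {0,4}:  v_{0} + v_{4} = v_{3}  ⟹  sig = ⟨2 | 1⟩
  {2,3}:  v_{2} + v_{3} = v_{0}  ⟹  sig = ⟨2 | 1⟩

Hence PRS(X_Σ) =
    ⟨2 | 0⟩
    ⟨2 | 0⟩
    ⟨2 | 1⟩
    ⟨2 | 1⟩
    ⟨2 | 1⟩


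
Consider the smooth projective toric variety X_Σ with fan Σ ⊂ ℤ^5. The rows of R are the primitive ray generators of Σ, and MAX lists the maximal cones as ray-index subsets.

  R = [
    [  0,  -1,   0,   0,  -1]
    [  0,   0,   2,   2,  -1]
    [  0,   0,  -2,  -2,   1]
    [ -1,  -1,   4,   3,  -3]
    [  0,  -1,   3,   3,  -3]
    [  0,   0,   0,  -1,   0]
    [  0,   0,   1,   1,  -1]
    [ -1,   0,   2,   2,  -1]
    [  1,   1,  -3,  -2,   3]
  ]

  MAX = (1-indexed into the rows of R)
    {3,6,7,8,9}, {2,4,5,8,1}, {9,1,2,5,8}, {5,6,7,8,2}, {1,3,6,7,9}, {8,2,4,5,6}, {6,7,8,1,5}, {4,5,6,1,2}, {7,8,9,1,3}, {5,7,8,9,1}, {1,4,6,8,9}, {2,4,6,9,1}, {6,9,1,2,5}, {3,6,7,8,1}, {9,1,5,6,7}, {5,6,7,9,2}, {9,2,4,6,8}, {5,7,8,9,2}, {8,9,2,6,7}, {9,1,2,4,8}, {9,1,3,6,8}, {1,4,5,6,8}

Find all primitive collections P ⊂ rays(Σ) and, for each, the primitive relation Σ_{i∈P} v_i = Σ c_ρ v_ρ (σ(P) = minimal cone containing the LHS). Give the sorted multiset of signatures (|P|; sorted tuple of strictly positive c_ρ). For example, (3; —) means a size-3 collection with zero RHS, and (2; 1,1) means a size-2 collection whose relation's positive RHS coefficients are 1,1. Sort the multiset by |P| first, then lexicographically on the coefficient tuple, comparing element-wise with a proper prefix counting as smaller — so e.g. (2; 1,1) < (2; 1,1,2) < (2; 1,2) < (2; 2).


Σ has 9 primitive collections:

  P={2,3}:  v_{2} + v_{3} = 0  ⇒ sig = (2; —)
  P={3,5}:  v_{3} + v_{5} = v_{1} + v_{7}  ⇒ sig = (2; 1,1)
  P={3,4}:  v_{3} + v_{4} = v_{1} + v_{6} + v_{8}  ⇒ sig = (2; 1,1,1)
  P={4,7}:  v_{4} + v_{7} = v_{5} + v_{6} + v_{8}  ⇒ sig = (2; 1,1,1)
  P={1,2,7}:  v_{1} + v_{2} + v_{7} = v_{5}  ⇒ sig = (3; 1)
  P={4,5,9}:  v_{4} + v_{5} + v_{9} = v_{1} + 2·v_{2}  ⇒ sig = (3; 1,2)
  P={1,2,6,8}:  v_{1} + v_{2} + v_{6} + v_{8} = v_{4}  ⇒ sig = (4; 1)
  P={5,6,8,9}:  v_{5} + v_{6} + v_{8} + v_{9} = v_{2}  ⇒ sig = (4; 1)
  P={1,6,7,8,9}:  v_{1} + v_{6} + v_{7} + v_{8} + v_{9} = 0  ⇒ sig = (5; —)

Hence PRS(X_Σ) =
    |P|=2: 4 collections, coeffs (), (1,1), (1,1,1), (1,1,1)
    |P|=3: 2 collections, coeffs (1), (1,2)
    |P|=4: 2 collections, coeffs (1), (1)
    |P|=5: 1 collection, coeffs ()


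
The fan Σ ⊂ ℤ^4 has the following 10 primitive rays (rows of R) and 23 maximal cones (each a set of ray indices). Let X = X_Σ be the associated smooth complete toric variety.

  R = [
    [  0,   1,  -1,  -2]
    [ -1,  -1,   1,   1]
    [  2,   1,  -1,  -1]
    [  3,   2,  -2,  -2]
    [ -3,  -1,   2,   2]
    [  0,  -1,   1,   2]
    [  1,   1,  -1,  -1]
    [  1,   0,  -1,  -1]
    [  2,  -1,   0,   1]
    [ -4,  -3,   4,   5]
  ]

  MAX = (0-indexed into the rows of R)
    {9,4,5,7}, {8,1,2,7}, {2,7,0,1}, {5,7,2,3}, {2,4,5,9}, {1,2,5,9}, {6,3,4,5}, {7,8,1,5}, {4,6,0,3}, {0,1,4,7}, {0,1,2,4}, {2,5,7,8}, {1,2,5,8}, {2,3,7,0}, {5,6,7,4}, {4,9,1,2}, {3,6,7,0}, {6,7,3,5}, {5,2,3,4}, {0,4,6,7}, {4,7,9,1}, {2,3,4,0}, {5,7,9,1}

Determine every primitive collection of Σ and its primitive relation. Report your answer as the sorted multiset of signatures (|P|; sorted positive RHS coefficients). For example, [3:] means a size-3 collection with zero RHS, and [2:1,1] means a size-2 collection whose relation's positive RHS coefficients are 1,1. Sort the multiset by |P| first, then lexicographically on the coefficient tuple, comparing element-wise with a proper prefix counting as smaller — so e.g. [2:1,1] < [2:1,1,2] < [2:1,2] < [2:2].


Σ has 17 primitive collections:

  P = {0,5}:  v_{0} + v_{5} = 0 ; sig = [2:]
  P = {1,6}:  v_{1} + v_{6} = 0 ; sig = [2:]
  P = {1,3}:  v_{1} + v_{3} = v_{2} ; sig = [2:1]
  P = {2,6}:  v_{2} + v_{6} = v_{3} ; sig = [2:1]
  P = {0,9}:  v_{0} + v_{9} = v_{1} + v_{4} ; sig = [2:1,1]
  P = {4,8}:  v_{4} + v_{8} = v_{1} + v_{5} ; sig = [2:1,1]
  P = {6,9}:  v_{6} + v_{9} = v_{4} + v_{5} ; sig = [2:1,1]
  P = {0,8}:  v_{0} + v_{8} = v_{1} + v_{2} + v_{7} ; sig = [2:1,1,1]
  P = {3,9}:  v_{3} + v_{9} = v_{2} + v_{4} + v_{5} ; sig = [2:1,1,1]
  P = {6,8}:  v_{6} + v_{8} = v_{2} + v_{5} + v_{7} ; sig = [2:1,1,1]
  P = {3,8}:  v_{3} + v_{8} = 2·v_{2} + v_{5} + v_{7} ; sig = [2:1,1,2]
  P = {8,9}:  v_{8} + v_{9} = 2·v_{1} + 2·v_{5} ; sig = [2:2,2]
  P = {2,4,7}:  v_{2} + v_{4} + v_{7} = 0 ; sig = [3:]
  P = {1,4,5}:  v_{1} + v_{4} + v_{5} = v_{9} ; sig = [3:1]
  P = {3,4,7}:  v_{3} + v_{4} + v_{7} = v_{6} ; sig = [3:1]
  P = {2,7,9}:  v_{2} + v_{7} + v_{9} = v_{1} + v_{5} ; sig = [3:1,1]
  P = {1,2,5,7}:  v_{1} + v_{2} + v_{5} + v_{7} = v_{8} ; sig = [4:1]

Signatures (|P|; sorted positive RHS coefficients), sorted:
    [2:]
    [2:]
    [2:1]
    [2:1]
    [2:1,1]
    [2:1,1]
    [2:1,1]
    [2:1,1,1]
    [2:1,1,1]
    [2:1,1,1]
    [2:1,1,2]
    [2:2,2]
    [3:]
    [3:1]
    [3:1]
    [3:1,1]
    [4:1]


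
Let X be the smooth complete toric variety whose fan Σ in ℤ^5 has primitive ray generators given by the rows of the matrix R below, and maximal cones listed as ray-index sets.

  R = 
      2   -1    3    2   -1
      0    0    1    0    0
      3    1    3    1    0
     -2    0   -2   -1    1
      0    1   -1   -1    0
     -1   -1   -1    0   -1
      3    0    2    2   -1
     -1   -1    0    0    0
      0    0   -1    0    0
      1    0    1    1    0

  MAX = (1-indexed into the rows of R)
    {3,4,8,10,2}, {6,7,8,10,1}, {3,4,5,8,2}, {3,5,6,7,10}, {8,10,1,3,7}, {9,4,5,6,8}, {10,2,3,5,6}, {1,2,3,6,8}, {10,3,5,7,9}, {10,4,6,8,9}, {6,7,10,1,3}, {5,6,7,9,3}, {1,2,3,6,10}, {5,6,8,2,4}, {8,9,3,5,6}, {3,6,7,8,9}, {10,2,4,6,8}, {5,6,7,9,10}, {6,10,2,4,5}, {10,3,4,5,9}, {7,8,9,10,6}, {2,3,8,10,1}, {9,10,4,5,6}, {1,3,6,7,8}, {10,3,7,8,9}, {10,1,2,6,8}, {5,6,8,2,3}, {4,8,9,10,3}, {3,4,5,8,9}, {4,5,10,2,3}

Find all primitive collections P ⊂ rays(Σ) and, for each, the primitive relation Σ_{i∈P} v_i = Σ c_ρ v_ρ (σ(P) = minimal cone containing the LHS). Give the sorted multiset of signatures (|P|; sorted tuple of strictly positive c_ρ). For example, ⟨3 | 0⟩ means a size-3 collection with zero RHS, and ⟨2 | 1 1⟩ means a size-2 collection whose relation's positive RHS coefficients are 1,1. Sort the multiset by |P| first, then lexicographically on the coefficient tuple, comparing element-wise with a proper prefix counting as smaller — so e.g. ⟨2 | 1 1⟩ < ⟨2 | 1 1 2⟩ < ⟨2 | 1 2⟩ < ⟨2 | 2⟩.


Σ has 11 primitive collections:

  • {2,9}:  v_{2} + v_{9} = 0  so sig = ⟨2 | 0⟩
  • {1,4}:  v_{1} + v_{4} = v_{8} + v_{10}  so sig = ⟨2 | 1 1⟩
  • {1,5}:  v_{1} + v_{5} = v_{3} + v_{6}  so sig = ⟨2 | 1 1⟩
  • {1,9}:  v_{1} + v_{9} = v_{7} + v_{8}  so sig = ⟨2 | 1 1⟩
  • {4,7}:  v_{4} + v_{7} = v_{9} + v_{10}  so sig = ⟨2 | 1 1⟩
  • {2,7}:  v_{2} + v_{7} = v_{3} + v_{6} + v_{10}  so sig = ⟨2 | 1 1 1⟩
  • {3,4,6}:  v_{3} + v_{4} + v_{6} = 0  so sig = ⟨3 | 0⟩
  • {5,8,10}:  v_{5} + v_{8} + v_{10} = 0  so sig = ⟨3 | 0⟩
  • {5,7,8}:  v_{5} + v_{7} + v_{8} = v_{3} + v_{6} + v_{9}  so sig = ⟨3 | 1 1 1⟩
  • {3,6,8,10}:  v_{3} + v_{6} + v_{8} + v_{10} = v_{1}  so sig = ⟨4 | 1⟩
  • {3,6,9,10}:  v_{3} + v_{6} + v_{9} + v_{10} = v_{7}  so sig = ⟨4 | 1⟩

Hence PRS(X_Σ) =
    ⟨2 | 0⟩
    ⟨2 | 1 1⟩
    ⟨2 | 1 1⟩
    ⟨2 | 1 1⟩
    ⟨2 | 1 1⟩
    ⟨2 | 1 1 1⟩
    ⟨3 | 0⟩
    ⟨3 | 0⟩
    ⟨3 | 1 1 1⟩
    ⟨4 | 1⟩
    ⟨4 | 1⟩


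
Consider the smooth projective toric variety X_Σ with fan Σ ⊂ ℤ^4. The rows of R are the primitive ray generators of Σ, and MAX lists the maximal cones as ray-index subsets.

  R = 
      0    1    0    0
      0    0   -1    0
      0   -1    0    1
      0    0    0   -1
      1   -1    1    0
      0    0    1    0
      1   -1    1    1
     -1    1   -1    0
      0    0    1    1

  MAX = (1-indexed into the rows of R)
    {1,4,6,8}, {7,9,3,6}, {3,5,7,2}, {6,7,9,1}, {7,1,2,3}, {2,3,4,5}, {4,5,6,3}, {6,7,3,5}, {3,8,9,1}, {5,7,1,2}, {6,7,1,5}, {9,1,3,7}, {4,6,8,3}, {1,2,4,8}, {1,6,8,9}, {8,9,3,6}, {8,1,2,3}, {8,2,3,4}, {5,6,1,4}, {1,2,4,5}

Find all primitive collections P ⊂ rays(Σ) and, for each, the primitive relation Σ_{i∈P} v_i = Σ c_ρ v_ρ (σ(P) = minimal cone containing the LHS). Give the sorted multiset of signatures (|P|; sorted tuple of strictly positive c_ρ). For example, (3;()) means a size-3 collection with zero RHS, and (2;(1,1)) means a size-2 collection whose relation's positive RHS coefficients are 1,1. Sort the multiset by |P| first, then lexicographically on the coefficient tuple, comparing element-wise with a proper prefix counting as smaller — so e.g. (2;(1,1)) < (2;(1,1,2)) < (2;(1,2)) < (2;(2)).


Primitive collections (10):

  P = {2,6}:  v_{2} + v_{6} = 0  ⟹  sig = (2;())
  P = {5,8}:  v_{5} + v_{8} = 0  ⟹  sig = (2;())
  P = {4,7}:  v_{4} + v_{7} = v_{5}  ⟹  sig = (2;(1))
  P = {4,9}:  v_{4} + v_{9} = v_{6}  ⟹  sig = (2;(1))
  P = {2,9}:  v_{2} + v_{9} = v_{1} + v_{3}  ⟹  sig = (2;(1,1))
  P = {5,9}:  v_{5} + v_{9} = v_{6} + v_{7}  ⟹  sig = (2;(1,1))
  P = {7,8}:  v_{7} + v_{8} = v_{1} + v_{3}  ⟹  sig = (2;(1,1))
  P = {1,3,4}:  v_{1} + v_{3} + v_{4} = 0  ⟹  sig = (3;())
  P = {1,3,5}:  v_{1} + v_{3} + v_{5} = v_{7}  ⟹  sig = (3;(1))
  P = {1,3,6}:  v_{1} + v_{3} + v_{6} = v_{9}  ⟹  sig = (3;(1))

Sorted signature multiset PRS(X):
[(2;()), (2;()), (2;(1)), (2;(1)), (2;(1,1)), (2;(1,1)), (2;(1,1)), (3;()), (3;(1)), (3;(1))]


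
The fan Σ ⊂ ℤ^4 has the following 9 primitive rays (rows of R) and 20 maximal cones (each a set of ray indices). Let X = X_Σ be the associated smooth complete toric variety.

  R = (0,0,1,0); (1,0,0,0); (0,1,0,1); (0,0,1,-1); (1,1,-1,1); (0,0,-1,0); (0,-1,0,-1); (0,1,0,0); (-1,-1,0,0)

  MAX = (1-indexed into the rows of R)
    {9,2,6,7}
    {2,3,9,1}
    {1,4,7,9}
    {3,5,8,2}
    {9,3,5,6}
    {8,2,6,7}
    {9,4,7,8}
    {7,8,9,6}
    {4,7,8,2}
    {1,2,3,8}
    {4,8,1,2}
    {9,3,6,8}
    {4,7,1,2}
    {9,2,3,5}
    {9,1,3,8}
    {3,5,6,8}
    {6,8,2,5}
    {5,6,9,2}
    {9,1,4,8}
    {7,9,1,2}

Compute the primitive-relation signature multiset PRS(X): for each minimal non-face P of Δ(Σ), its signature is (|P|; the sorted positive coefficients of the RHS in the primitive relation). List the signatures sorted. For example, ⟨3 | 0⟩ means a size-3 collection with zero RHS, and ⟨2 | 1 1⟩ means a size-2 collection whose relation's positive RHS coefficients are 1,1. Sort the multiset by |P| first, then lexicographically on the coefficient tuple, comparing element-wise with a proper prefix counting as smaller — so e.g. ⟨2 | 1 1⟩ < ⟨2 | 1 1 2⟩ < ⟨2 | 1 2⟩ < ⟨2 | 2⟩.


12 collections generate NE(X_Σ); each relation:

  P={1,6}:  v_{1} + v_{6} = 0  ⟹  sig = ⟨2 | 0⟩
  P={3,7}:  v_{3} + v_{7} = 0  ⟹  sig = ⟨2 | 0⟩
  P={1,5}:  v_{1} + v_{5} = v_{2} + v_{3}  ⟹  sig = ⟨2 | 1 1⟩
  P={3,4}:  v_{3} + v_{4} = v_{1} + v_{8}  ⟹  sig = ⟨2 | 1 1⟩
  P={4,5}:  v_{4} + v_{5} = v_{2} + v_{8}  ⟹  sig = ⟨2 | 1 1⟩
  P={4,6}:  v_{4} + v_{6} = v_{7} + v_{8}  ⟹  sig = ⟨2 | 1 1⟩
  P={5,7}:  v_{5} + v_{7} = v_{2} + v_{6}  ⟹  sig = ⟨2 | 1 1⟩
  P={2,8,9}:  v_{2} + v_{8} + v_{9} = 0  ⟹  sig = ⟨3 | 0⟩
  P={1,7,8}:  v_{1} + v_{7} + v_{8} = v_{4}  ⟹  sig = ⟨3 | 1⟩
  P={2,3,6}:  v_{2} + v_{3} + v_{6} = v_{5}  ⟹  sig = ⟨3 | 1⟩
  P={2,4,9}:  v_{2} + v_{4} + v_{9} = v_{1} + v_{7}  ⟹  sig = ⟨3 | 1 1⟩
  P={5,8,9}:  v_{5} + v_{8} + v_{9} = v_{3} + v_{6}  ⟹  sig = ⟨3 | 1 1⟩

so the primitive-relation signature multiset is
    |P|=2: 7 collections, coeffs (), (), (1,1), (1,1), (1,1), (1,1), (1,1)
    |P|=3: 5 collections, coeffs (), (1), (1), (1,1), (1,1)


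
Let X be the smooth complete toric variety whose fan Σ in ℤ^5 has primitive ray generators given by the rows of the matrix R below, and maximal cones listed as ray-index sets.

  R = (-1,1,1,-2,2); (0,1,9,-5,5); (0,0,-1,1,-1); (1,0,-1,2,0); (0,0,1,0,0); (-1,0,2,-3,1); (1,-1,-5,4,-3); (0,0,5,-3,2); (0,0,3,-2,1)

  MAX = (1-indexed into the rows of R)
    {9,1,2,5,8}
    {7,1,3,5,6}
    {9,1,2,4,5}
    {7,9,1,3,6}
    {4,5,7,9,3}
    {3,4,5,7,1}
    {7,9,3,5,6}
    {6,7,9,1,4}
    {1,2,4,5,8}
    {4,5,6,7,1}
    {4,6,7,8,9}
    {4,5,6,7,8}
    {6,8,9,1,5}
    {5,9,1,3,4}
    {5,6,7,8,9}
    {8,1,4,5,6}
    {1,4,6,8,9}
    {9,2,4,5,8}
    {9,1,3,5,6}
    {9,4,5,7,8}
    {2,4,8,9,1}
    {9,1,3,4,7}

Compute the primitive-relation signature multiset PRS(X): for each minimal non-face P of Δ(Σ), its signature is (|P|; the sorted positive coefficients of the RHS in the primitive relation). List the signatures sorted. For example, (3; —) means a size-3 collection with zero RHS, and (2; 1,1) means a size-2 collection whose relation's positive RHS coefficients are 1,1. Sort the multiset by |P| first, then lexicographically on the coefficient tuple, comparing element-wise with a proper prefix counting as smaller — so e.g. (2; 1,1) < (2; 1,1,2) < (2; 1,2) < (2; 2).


9 minimal non-faces of Δ(Σ) (on 9 rays):

  P = {2,7}:  v_{2} + v_{7} = v_{4} + v_{8} ; sig = (2; 1,1)
  P = {3,8}:  v_{3} + v_{8} = v_{5} + v_{9} ; sig = (2; 1,1)
  P = {2,3}:  v_{2} + v_{3} = v_{1} + v_{4} + 2·v_{5} + 2·v_{9} ; sig = (2; 1,1,2,2)
  P = {2,6}:  v_{2} + v_{6} = v_{1} + 2·v_{8} ; sig = (2; 1,2)
  P = {3,4,6}:  v_{3} + v_{4} + v_{6} = 0 ; sig = (3; —)
  P = {1,7,8}:  v_{1} + v_{7} + v_{8} = v_{4} + v_{6} ; sig = (3; 1,1)
  P = {1,5,7,9}:  v_{1} + v_{5} + v_{7} + v_{9} = 0 ; sig = (4; —)
  P = {4,5,6,9}:  v_{4} + v_{5} + v_{6} + v_{9} = v_{8} ; sig = (4; 1)
  P = {1,4,5,8,9}:  v_{1} + v_{4} + v_{5} + v_{8} + v_{9} = v_{2} ; sig = (5; 1)

Sorted signature multiset PRS(X):
    |P|=2: 4 collections, coeffs (1,1), (1,1), (1,1,2,2), (1,2)
    |P|=3: 2 collections, coeffs (), (1,1)
    |P|=4: 2 collections, coeffs (), (1)
    |P|=5: 1 collection, coeffs (1)


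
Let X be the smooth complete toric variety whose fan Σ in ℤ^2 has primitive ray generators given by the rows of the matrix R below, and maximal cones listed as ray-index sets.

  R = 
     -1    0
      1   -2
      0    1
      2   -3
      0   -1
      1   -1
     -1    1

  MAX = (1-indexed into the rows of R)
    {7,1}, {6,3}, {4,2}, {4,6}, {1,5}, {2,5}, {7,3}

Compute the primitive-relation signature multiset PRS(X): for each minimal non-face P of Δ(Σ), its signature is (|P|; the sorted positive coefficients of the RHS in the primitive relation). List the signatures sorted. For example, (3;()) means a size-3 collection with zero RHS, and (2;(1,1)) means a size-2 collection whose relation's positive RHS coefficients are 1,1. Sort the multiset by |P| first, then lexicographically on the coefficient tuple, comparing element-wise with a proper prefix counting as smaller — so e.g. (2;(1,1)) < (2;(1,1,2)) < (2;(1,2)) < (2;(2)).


The 14 primitive collections of Σ (r=7, n=2):

  • {3,5}:  v_{3} + v_{5} = 0  ⇒ sig = (2;())
  • {6,7}:  v_{6} + v_{7} = 0  ⇒ sig = (2;())
  • {1,3}:  v_{1} + v_{3} = v_{7}  ⇒ sig = (2;(1))
  • {1,6}:  v_{1} + v_{6} = v_{5}  ⇒ sig = (2;(1))
  • {2,3}:  v_{2} + v_{3} = v_{6}  ⇒ sig = (2;(1))
  • {2,6}:  v_{2} + v_{6} = v_{4}  ⇒ sig = (2;(1))
  • {2,7}:  v_{2} + v_{7} = v_{5}  ⇒ sig = (2;(1))
  • {4,7}:  v_{4} + v_{7} = v_{2}  ⇒ sig = (2;(1))
  • {5,6}:  v_{5} + v_{6} = v_{2}  ⇒ sig = (2;(1))
  • {5,7}:  v_{5} + v_{7} = v_{1}  ⇒ sig = (2;(1))
  • {1,4}:  v_{1} + v_{4} = v_{2} + v_{5}  ⇒ sig = (2;(1,1))
  • {1,2}:  v_{1} + v_{2} = 2·v_{5}  ⇒ sig = (2;(2))
  • {3,4}:  v_{3} + v_{4} = 2·v_{6}  ⇒ sig = (2;(2))
  • {4,5}:  v_{4} + v_{5} = 2·v_{2}  ⇒ sig = (2;(2))

so the primitive-relation signature multiset is
[(2;()), (2;()), (2;(1)), (2;(1)), (2;(1)), (2;(1)), (2;(1)), (2;(1)), (2;(1)), (2;(1)), (2;(1,1)), (2;(2)), (2;(2)), (2;(2))]


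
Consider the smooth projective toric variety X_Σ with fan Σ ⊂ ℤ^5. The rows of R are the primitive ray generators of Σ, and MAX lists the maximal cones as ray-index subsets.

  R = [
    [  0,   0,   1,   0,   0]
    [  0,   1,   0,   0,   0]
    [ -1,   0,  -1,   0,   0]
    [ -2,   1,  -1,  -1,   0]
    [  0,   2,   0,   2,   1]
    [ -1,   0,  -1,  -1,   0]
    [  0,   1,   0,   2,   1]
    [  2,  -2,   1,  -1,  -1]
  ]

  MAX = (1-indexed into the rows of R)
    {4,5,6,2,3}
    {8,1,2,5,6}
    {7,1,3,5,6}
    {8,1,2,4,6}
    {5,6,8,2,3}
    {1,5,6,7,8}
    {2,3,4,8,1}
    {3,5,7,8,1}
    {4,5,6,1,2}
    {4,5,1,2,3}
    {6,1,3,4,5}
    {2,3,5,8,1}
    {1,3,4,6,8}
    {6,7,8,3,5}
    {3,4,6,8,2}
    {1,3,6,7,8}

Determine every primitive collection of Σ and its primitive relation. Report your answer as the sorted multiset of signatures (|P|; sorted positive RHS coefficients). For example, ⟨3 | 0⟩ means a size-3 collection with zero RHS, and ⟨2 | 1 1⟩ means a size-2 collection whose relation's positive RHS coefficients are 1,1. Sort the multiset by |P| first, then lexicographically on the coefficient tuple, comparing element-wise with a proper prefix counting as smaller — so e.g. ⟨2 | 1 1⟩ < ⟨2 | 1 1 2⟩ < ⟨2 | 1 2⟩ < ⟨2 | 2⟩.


Primitive collections (5):

  {2,7}:  v_{2} + v_{7} = v_{5}  →  sig = ⟨2 | 1⟩
  {4,7}:  v_{4} + v_{7} = v_{1} + v_{3} + v_{5} + v_{6}  →  sig = ⟨2 | 1 1 1 1⟩
  {4,5,8}:  v_{4} + v_{5} + v_{8} = v_{2}  →  sig = ⟨3 | 1⟩
  {1,2,3,6}:  v_{1} + v_{2} + v_{3} + v_{6} = v_{4}  →  sig = ⟨4 | 1⟩
  {1,3,5,6,8}:  v_{1} + v_{3} + v_{5} + v_{6} + v_{8} = 0  →  sig = ⟨5 | 0⟩

Hence PRS(X_Σ) =
[⟨2 | 1⟩, ⟨2 | 1 1 1 1⟩, ⟨3 | 1⟩, ⟨4 | 1⟩, ⟨5 | 0⟩]


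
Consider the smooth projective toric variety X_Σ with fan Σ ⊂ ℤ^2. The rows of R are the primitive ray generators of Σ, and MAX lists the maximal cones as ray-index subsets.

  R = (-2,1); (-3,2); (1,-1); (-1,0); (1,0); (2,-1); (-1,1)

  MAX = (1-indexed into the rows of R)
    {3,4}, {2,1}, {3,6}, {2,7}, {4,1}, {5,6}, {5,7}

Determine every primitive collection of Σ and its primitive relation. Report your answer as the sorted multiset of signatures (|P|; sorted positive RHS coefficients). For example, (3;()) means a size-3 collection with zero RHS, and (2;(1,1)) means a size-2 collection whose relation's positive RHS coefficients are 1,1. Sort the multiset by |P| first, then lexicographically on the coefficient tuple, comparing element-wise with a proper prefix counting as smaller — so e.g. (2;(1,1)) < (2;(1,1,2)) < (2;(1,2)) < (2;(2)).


Minimal non-faces — 14 found among 7 rays, 7 max cones:

  P = {1,6}:  v_{1} + v_{6} = 0  ⟹  sig = (2;())
  P = {3,7}:  v_{3} + v_{7} = 0  ⟹  sig = (2;())
  P = {4,5}:  v_{4} + v_{5} = 0  ⟹  sig = (2;())
  P = {1,3}:  v_{1} + v_{3} = v_{4}  ⟹  sig = (2;(1))
  P = {1,5}:  v_{1} + v_{5} = v_{7}  ⟹  sig = (2;(1))
  P = {1,7}:  v_{1} + v_{7} = v_{2}  ⟹  sig = (2;(1))
  P = {2,3}:  v_{2} + v_{3} = v_{1}  ⟹  sig = (2;(1))
  P = {2,6}:  v_{2} + v_{6} = v_{7}  ⟹  sig = (2;(1))
  P = {3,5}:  v_{3} + v_{5} = v_{6}  ⟹  sig = (2;(1))
  P = {4,6}:  v_{4} + v_{6} = v_{3}  ⟹  sig = (2;(1))
  P = {4,7}:  v_{4} + v_{7} = v_{1}  ⟹  sig = (2;(1))
  P = {6,7}:  v_{6} + v_{7} = v_{5}  ⟹  sig = (2;(1))
  P = {2,4}:  v_{2} + v_{4} = 2·v_{1}  ⟹  sig = (2;(2))
  P = {2,5}:  v_{2} + v_{5} = 2·v_{7}  ⟹  sig = (2;(2))

Sorted signature multiset PRS(X):
    (2;())
    (2;())
    (2;())
    (2;(1))
    (2;(1))
    (2;(1))
    (2;(1))
    (2;(1))
    (2;(1))
    (2;(1))
    (2;(1))
    (2;(1))
    (2;(2))
    (2;(2))


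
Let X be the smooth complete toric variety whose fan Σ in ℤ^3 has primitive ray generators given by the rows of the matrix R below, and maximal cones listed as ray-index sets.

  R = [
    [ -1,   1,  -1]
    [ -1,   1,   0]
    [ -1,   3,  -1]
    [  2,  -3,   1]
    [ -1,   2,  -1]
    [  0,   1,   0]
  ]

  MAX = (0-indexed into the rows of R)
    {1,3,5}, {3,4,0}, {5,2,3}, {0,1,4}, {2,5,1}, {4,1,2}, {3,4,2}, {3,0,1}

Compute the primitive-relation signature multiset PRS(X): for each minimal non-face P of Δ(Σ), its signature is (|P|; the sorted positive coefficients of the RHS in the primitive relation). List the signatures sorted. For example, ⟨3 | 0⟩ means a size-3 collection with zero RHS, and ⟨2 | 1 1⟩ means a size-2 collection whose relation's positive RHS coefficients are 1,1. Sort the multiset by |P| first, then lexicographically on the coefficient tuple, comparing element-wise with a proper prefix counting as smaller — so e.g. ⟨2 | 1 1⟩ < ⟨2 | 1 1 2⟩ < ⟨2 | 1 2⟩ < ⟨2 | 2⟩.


5 minimal non-faces of Δ(Σ) (on 6 rays):

  P={0,5}:  v_{0} + v_{5} = v_{4} ; sig = ⟨2 | 1⟩
  P={4,5}:  v_{4} + v_{5} = v_{2} ; sig = ⟨2 | 1⟩
  P={0,2}:  v_{0} + v_{2} = 2·v_{4} ; sig = ⟨2 | 2⟩
  P={1,3,4}:  v_{1} + v_{3} + v_{4} = 0 ; sig = ⟨3 | 0⟩
  P={1,2,3}:  v_{1} + v_{2} + v_{3} = v_{5} ; sig = ⟨3 | 1⟩

Signatures (|P|; sorted positive RHS coefficients), sorted:
{ ⟨2 | 1⟩ ×2,  ⟨2 | 2⟩,  ⟨3 | 0⟩,  ⟨3 | 1⟩ }


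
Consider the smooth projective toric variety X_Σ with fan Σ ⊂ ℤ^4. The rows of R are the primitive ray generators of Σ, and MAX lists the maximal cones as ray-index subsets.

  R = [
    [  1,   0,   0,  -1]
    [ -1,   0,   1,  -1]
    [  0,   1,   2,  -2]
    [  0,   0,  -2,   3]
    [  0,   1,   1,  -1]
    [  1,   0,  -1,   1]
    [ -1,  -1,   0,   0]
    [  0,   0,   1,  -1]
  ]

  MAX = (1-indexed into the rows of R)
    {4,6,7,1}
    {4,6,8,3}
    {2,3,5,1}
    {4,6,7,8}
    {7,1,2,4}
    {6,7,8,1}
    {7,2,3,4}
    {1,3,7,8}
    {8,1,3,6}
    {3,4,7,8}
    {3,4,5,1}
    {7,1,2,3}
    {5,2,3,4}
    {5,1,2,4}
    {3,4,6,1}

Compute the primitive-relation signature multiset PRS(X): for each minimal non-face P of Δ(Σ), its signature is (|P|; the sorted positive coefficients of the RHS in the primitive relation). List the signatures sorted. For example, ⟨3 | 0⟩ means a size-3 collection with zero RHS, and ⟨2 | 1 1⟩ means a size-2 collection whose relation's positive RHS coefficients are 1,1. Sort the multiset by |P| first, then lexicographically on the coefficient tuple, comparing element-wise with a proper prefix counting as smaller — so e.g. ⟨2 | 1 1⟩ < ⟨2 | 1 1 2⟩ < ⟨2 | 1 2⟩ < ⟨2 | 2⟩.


9 collections generate NE(X_Σ); each relation:

  • {2,6}:  v_{2} + v_{6} = 0  ⟹  sig = ⟨2 | 0⟩
  • {5,7}:  v_{5} + v_{7} = v_{2}  ⟹  sig = ⟨2 | 1⟩
  • {5,8}:  v_{5} + v_{8} = v_{3}  ⟹  sig = ⟨2 | 1⟩
  • {2,8}:  v_{2} + v_{8} = v_{3} + v_{7}  ⟹  sig = ⟨2 | 1 1⟩
  • {5,6}:  v_{5} + v_{6} = v_{1} + v_{3} + v_{4}  ⟹  sig = ⟨2 | 1 1 1⟩
  • {1,4,8}:  v_{1} + v_{4} + v_{8} = v_{6}  ⟹  sig = ⟨3 | 1⟩
  • {3,6,7}:  v_{3} + v_{6} + v_{7} = v_{8}  ⟹  sig = ⟨3 | 1⟩
  • {1,3,4,7}:  v_{1} + v_{3} + v_{4} + v_{7} = 0  ⟹  sig = ⟨4 | 0⟩
  • {1,2,3,4}:  v_{1} + v_{2} + v_{3} + v_{4} = v_{5}  ⟹  sig = ⟨4 | 1⟩

Sorted signature multiset PRS(X):
    ⟨2 | 0⟩
    ⟨2 | 1⟩
    ⟨2 | 1⟩
    ⟨2 | 1 1⟩
    ⟨2 | 1 1 1⟩
    ⟨3 | 1⟩
    ⟨3 | 1⟩
    ⟨4 | 0⟩
    ⟨4 | 1⟩


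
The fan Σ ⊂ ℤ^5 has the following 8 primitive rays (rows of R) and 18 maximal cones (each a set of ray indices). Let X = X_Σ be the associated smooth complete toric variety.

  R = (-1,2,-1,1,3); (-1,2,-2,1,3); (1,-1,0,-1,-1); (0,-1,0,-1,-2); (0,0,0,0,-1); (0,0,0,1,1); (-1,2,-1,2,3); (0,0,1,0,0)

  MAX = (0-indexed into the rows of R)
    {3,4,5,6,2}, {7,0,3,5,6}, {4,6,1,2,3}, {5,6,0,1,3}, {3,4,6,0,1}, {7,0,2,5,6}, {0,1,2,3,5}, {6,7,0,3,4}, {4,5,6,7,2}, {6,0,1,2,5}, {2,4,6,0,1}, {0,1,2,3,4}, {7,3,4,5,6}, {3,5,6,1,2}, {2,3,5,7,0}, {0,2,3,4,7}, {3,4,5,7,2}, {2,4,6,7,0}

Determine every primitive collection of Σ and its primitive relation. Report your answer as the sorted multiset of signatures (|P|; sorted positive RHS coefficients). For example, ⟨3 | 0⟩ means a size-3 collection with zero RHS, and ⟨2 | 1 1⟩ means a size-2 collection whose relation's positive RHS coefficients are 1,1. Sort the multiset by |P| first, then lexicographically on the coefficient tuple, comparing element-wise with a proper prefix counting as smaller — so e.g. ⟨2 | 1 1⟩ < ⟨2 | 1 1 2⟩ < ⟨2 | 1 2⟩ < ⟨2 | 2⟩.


The 5 primitive collections of Σ (r=8, n=5):

  P={1,7}:  v_{1} + v_{7} = v_{0}  →  sig = ⟨2 | 1⟩
  P={0,4,5}:  v_{0} + v_{4} + v_{5} = v_{6}  →  sig = ⟨3 | 1⟩
  P={1,4,5}:  v_{1} + v_{4} + v_{5} = v_{2} + v_{3} + 2·v_{6}  →  sig = ⟨3 | 1 1 2⟩
  P={2,3,6,7}:  v_{2} + v_{3} + v_{6} + v_{7} = 0  →  sig = ⟨4 | 0⟩
  P={0,2,3,6}:  v_{0} + v_{2} + v_{3} + v_{6} = v_{1}  →  sig = ⟨4 | 1⟩

Signatures (|P|; sorted positive RHS coefficients), sorted:
    ⟨2 | 1⟩
    ⟨3 | 1⟩
    ⟨3 | 1 1 2⟩
    ⟨4 | 0⟩
    ⟨4 | 1⟩


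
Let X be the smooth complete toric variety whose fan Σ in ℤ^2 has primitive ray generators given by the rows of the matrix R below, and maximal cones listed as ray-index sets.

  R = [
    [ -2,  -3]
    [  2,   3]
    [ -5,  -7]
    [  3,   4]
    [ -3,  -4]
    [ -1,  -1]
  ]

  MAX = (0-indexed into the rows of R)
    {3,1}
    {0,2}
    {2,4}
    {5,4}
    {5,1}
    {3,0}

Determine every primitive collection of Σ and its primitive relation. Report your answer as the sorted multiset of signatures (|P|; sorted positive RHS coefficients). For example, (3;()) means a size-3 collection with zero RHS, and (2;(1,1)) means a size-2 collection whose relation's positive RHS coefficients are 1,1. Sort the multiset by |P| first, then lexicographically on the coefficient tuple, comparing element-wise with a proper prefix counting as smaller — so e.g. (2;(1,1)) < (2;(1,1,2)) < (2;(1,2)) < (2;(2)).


The 9 primitive collections of Σ (r=6, n=2):

  {0,1}:  v_{0} + v_{1} = 0  so sig = (2;())
  {3,4}:  v_{3} + v_{4} = 0  so sig = (2;())
  {0,4}:  v_{0} + v_{4} = v_{2}  so sig = (2;(1))
  {0,5}:  v_{0} + v_{5} = v_{4}  so sig = (2;(1))
  {1,2}:  v_{1} + v_{2} = v_{4}  so sig = (2;(1))
  {1,4}:  v_{1} + v_{4} = v_{5}  so sig = (2;(1))
  {2,3}:  v_{2} + v_{3} = v_{0}  so sig = (2;(1))
  {3,5}:  v_{3} + v_{5} = v_{1}  so sig = (2;(1))
  {2,5}:  v_{2} + v_{5} = 2·v_{4}  so sig = (2;(2))

Signatures (|P|; sorted positive RHS coefficients), sorted:
    |P|=2: 9 collections, coeffs (), (), (1), (1), (1), (1), (1), (1), (2)


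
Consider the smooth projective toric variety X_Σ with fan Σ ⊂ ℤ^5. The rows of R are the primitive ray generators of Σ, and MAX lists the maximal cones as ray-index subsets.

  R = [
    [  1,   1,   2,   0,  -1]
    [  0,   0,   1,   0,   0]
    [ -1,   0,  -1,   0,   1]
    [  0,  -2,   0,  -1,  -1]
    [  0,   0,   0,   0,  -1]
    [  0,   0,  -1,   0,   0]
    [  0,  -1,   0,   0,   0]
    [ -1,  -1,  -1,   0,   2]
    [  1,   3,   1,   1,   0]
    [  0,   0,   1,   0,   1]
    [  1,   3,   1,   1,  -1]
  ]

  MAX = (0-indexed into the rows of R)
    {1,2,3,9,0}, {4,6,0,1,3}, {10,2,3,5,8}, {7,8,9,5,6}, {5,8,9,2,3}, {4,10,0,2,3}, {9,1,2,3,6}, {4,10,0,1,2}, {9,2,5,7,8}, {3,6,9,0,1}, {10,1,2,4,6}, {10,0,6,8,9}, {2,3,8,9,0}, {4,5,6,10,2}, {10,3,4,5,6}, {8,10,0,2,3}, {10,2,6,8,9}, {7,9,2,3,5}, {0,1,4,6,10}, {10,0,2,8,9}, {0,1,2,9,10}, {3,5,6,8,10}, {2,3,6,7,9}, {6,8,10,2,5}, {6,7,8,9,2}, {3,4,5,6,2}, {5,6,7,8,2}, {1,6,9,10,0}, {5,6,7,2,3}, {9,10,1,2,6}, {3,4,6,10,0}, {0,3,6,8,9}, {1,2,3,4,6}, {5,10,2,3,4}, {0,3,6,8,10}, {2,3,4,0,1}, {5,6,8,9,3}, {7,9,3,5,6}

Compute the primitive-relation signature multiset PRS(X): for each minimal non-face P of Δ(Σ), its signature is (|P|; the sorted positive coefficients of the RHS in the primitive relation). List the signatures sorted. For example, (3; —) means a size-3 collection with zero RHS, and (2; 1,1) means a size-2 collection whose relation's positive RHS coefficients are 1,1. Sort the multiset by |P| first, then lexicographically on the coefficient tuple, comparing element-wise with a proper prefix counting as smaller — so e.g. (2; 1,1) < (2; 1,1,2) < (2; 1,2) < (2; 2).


Minimal non-faces — 17 found among 11 rays, 38 max cones:

  • {1,5}:  v_{1} + v_{5} = 0 — sig = (2; —)
  • {0,7}:  v_{0} + v_{7} = v_{9} — sig = (2; 1)
  • {4,8}:  v_{4} + v_{8} = v_{10} — sig = (2; 1)
  • {4,9}:  v_{4} + v_{9} = v_{1} — sig = (2; 1)
  • {0,5}:  v_{0} + v_{5} = v_{3} + v_{8} — sig = (2; 1,1)
  • {1,8}:  v_{1} + v_{8} = v_{9} + v_{10} — sig = (2; 1,1)
  • {4,7}:  v_{4} + v_{7} = v_{2} + v_{6} — sig = (2; 1,1)
  • {1,7}:  v_{1} + v_{7} = v_{2} + v_{6} + v_{9} — sig = (2; 1,1,1)
  • {7,10}:  v_{7} + v_{10} = v_{2} + v_{6} + v_{8} — sig = (2; 1,1,1)
  • {0,2,6}:  v_{0} + v_{2} + v_{6} = v_{1} — sig = (3; 1)
  • {3,9,10}:  v_{3} + v_{9} + v_{10} = v_{0} — sig = (3; 1)
  • {5,9,10}:  v_{5} + v_{9} + v_{10} = v_{8} — sig = (3; 1)
  • {1,3,10}:  v_{1} + v_{3} + v_{10} = v_{0} + v_{4} — sig = (3; 1,1)
  • {3,7,8}:  v_{3} + v_{7} + v_{8} = v_{5} + v_{9} — sig = (3; 1,1)
  • {2,3,6,8}:  v_{2} + v_{3} + v_{6} + v_{8} = 0 — sig = (4; —)
  • {2,3,6,10}:  v_{2} + v_{3} + v_{6} + v_{10} = v_{4} — sig = (4; 1)
  • {2,5,6,9}:  v_{2} + v_{5} + v_{6} + v_{9} = v_{7} — sig = (4; 1)

Sorted signature multiset PRS(X):
    (2; —)
    (2; 1)
    (2; 1)
    (2; 1)
    (2; 1,1)
    (2; 1,1)
    (2; 1,1)
    (2; 1,1,1)
    (2; 1,1,1)
    (3; 1)
    (3; 1)
    (3; 1)
    (3; 1,1)
    (3; 1,1)
    (4; —)
    (4; 1)
    (4; 1)


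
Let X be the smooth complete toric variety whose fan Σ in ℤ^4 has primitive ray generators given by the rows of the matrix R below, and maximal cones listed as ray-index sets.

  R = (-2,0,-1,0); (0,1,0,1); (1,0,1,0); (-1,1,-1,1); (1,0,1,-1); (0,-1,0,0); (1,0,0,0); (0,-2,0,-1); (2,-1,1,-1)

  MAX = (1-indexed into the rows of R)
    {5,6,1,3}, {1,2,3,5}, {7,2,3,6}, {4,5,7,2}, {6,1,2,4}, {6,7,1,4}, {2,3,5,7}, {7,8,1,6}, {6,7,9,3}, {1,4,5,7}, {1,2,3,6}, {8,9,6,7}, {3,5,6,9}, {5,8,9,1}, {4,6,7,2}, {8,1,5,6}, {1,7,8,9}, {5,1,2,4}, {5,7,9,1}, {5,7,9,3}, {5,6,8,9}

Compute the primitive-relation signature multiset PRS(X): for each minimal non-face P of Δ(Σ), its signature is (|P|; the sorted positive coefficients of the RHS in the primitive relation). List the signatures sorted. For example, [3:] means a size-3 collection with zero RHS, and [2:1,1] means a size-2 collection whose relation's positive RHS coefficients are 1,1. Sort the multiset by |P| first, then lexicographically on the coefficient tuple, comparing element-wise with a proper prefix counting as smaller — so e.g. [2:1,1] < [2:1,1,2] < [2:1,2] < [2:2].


|primitive collections| = 14. Relations:

  • {2,8}:  v_{2} + v_{8} = v_{6}  so sig = [2:1]
  • {3,4}:  v_{3} + v_{4} = v_{2}  so sig = [2:1]
  • {4,9}:  v_{4} + v_{9} = v_{7}  so sig = [2:1]
  • {2,9}:  v_{2} + v_{9} = v_{3} + v_{7}  so sig = [2:1,1]
  • {4,8}:  v_{4} + v_{8} = v_{1} + v_{6} + v_{7}  so sig = [2:1,1,1]
  • {3,8}:  v_{3} + v_{8} = v_{5} + 2·v_{6}  so sig = [2:1,2]
  • {1,3,7}:  v_{1} + v_{3} + v_{7} = 0  so sig = [3:]
  • {4,5,6}:  v_{4} + v_{5} + v_{6} = 0  so sig = [3:]
  • {1,2,7}:  v_{1} + v_{2} + v_{7} = v_{4}  so sig = [3:1]
  • {1,6,9}:  v_{1} + v_{6} + v_{9} = v_{8}  so sig = [3:1]
  • {2,5,6}:  v_{2} + v_{5} + v_{6} = v_{3}  so sig = [3:1]
  • {5,6,7}:  v_{5} + v_{6} + v_{7} = v_{9}  so sig = [3:1]
  • {1,3,9}:  v_{1} + v_{3} + v_{9} = v_{5} + v_{6}  so sig = [3:1,1]
  • {5,7,8}:  v_{5} + v_{7} + v_{8} = v_{1} + 2·v_{9}  so sig = [3:1,2]

Signatures (|P|; sorted positive RHS coefficients), sorted:
    |P|=2: 6 collections, coeffs (1), (1), (1), (1,1), (1,1,1), (1,2)
    |P|=3: 8 collections, coeffs (), (), (1), (1), (1), (1), (1,1), (1,2)


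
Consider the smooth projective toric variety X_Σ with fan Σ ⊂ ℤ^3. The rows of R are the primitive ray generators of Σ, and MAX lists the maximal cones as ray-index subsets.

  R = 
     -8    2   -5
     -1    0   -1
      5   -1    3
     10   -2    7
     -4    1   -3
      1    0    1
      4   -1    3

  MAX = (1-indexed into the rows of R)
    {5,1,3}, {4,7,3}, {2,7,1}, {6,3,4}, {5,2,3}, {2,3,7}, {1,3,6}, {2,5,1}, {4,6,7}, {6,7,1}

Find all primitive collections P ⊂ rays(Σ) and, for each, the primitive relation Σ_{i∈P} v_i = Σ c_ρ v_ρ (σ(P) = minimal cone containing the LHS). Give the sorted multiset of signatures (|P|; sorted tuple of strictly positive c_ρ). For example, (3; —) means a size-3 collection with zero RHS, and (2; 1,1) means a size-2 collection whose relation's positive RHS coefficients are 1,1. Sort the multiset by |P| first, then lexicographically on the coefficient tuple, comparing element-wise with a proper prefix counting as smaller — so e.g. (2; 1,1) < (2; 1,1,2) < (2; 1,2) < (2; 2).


Δ(Σ) — 7 vertices, 9 min non-faces:

  {2,6}:  v_{2} + v_{6} = 0  so sig = (2; —)
  {5,7}:  v_{5} + v_{7} = 0  so sig = (2; —)
  {2,4}:  v_{2} + v_{4} = v_{3} + v_{7}  so sig = (2; 1,1)
  {4,5}:  v_{4} + v_{5} = v_{3} + v_{6}  so sig = (2; 1,1)
  {5,6}:  v_{5} + v_{6} = v_{1} + v_{3}  so sig = (2; 1,1)
  {1,4}:  v_{1} + v_{4} = 2·v_{6}  so sig = (2; 2)
  {1,2,3}:  v_{1} + v_{2} + v_{3} = v_{5}  so sig = (3; 1)
  {1,3,7}:  v_{1} + v_{3} + v_{7} = v_{6}  so sig = (3; 1)
  {3,6,7}:  v_{3} + v_{6} + v_{7} = v_{4}  so sig = (3; 1)

Sorted signature multiset PRS(X):
    |P|=2: 6 collections, coeffs (), (), (1,1), (1,1), (1,1), (2)
    |P|=3: 3 collections, coeffs (1), (1), (1)
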